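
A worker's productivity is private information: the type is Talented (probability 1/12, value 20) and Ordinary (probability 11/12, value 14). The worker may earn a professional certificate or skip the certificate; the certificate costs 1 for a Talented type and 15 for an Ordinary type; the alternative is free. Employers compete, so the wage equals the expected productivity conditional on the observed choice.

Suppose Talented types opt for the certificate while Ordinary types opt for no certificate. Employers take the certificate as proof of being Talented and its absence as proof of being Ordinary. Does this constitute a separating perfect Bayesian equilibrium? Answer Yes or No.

Under these beliefs, the certificate earns wage 20 and no certificate earns wage 14.
Talented: the certificate nets 20 − 1 = 19; no certificate nets 14. Talented prefers the certificate.
Ordinary: the certificate nets 20 − 15 = 5; no certificate nets 14. Ordinary prefers no certificate.
Neither type deviates, so the separating profile is an equilibrium.

Yes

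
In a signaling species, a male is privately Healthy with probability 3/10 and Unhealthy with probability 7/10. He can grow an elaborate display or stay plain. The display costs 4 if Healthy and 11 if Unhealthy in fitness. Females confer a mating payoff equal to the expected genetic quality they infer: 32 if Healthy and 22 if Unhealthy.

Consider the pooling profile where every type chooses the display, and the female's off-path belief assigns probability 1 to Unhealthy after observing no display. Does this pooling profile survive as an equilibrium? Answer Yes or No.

No

On path, the female holds the prior and pays 3/10·32 + 7/10·22 = 25. Off path (no display), believing Unhealthy, it pays 22.
Healthy: the display nets 25 − 4 = 21; no display nets 22. Healthy would deviate.
Unhealthy: the display nets 25 − 11 = 14; no display nets 22. Unhealthy would deviate.
A type deviates, so pooling fails.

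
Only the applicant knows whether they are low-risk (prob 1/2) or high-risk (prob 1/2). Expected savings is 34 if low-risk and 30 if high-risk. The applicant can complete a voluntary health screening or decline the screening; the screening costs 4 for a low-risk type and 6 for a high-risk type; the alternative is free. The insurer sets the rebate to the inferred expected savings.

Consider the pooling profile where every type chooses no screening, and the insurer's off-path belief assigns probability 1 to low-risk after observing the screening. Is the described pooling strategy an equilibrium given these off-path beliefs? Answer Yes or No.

On path, the insurer holds the prior and pays 1/2·34 + 1/2·30 = 32. Off path (the screening), believing low-risk, it pays 34.
low-risk: no screening nets 32; the screening nets 34 − 4 = 30. low-risk stays.
high-risk: no screening nets 32; the screening nets 34 − 6 = 28. high-risk stays.
No type deviates, so pooling is sustained.

Yes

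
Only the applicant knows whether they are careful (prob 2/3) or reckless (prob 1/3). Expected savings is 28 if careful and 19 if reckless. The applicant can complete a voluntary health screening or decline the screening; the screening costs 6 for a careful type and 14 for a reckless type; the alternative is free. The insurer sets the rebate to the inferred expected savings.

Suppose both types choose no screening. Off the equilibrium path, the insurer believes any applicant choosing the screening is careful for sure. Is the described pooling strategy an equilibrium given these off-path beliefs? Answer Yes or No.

Yes

On path, the insurer holds the prior and pays 2/3·28 + 1/3·19 = 25. Off path (the screening), believing careful, it pays 28.
careful: no screening nets 25; the screening nets 28 − 6 = 22. careful stays.
reckless: no screening nets 25; the screening nets 28 − 14 = 14. reckless stays.
No type deviates, so pooling is sustained.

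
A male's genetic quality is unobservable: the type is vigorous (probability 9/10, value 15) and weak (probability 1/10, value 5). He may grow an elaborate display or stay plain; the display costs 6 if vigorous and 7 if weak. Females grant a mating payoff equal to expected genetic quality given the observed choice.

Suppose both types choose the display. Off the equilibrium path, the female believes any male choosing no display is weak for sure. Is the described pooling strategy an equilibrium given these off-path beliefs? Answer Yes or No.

On path, the female holds the prior and pays 9/10·15 + 1/10·5 = 14. Off path (no display), believing weak, it pays 5.
vigorous: the display nets 14 − 6 = 8; no display nets 5. vigorous stays.
weak: the display nets 14 − 7 = 7; no display nets 5. weak stays.
No type deviates, so pooling is sustained.

Yes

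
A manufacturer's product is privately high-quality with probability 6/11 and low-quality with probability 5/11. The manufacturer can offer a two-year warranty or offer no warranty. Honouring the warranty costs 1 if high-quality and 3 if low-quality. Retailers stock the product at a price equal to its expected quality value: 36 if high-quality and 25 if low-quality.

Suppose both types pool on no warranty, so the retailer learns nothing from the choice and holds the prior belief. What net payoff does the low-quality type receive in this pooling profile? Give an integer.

31

Pooled price = 6/11·36 + 5/11·25 = 31.
low-quality pays no cost for no warranty, so net payoff = 31.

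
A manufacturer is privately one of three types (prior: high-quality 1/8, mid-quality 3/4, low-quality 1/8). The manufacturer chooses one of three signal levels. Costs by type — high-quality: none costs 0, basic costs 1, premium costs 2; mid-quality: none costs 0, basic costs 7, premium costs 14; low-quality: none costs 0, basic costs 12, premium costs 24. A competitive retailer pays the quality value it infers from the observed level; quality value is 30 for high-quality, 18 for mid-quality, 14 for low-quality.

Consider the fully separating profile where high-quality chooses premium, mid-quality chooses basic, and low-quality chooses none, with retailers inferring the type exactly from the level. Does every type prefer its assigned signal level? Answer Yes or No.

No

Separating prices: premium → 30, basic → 18, none → 14.
high-quality (assigned premium): none: 14 − 0 = 14; basic: 18 − 1 = 17; premium: 30 − 2 = 28. high-quality stays.
mid-quality (assigned basic): none: 14 − 0 = 14; basic: 18 − 7 = 11; premium: 30 − 14 = 16. mid-quality prefers premium.
low-quality (assigned none): none: 14 − 0 = 14; basic: 18 − 12 = 6; premium: 30 − 24 = 6. low-quality stays.
At least one type deviates; the separating profile fails.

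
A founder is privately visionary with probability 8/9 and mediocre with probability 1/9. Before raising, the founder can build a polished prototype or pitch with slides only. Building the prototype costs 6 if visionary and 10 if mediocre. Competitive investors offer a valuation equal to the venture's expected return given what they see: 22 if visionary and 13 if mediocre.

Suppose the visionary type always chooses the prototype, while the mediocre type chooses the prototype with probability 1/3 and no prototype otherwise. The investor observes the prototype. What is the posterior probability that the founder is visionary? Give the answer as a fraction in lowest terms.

P(the prototype) = (8/9)·1 + (1/9)·(1/3) = 25/27.
By Bayes' rule, P(visionary | the prototype) = (8/9) / (25/27) = 24/25.

24/25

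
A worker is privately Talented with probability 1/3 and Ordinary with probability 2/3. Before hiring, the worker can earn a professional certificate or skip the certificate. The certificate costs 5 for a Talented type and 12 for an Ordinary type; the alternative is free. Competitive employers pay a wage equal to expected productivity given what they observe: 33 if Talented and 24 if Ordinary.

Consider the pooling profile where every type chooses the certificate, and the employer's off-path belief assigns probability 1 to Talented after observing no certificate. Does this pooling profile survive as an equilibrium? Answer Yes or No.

No

On path, the employer holds the prior and pays 1/3·33 + 2/3·24 = 27. Off path (no certificate), believing Talented, it pays 33.
Talented: the certificate nets 27 − 5 = 22; no certificate nets 33. Talented would deviate.
Ordinary: the certificate nets 27 − 12 = 15; no certificate nets 33. Ordinary would deviate.
A type deviates, so pooling fails.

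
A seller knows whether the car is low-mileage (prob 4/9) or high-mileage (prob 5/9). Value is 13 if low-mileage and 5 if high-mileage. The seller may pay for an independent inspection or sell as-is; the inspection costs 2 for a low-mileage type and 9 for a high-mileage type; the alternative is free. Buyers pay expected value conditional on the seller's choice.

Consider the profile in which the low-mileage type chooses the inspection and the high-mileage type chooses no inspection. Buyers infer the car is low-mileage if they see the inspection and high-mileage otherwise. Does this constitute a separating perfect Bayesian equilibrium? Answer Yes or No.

Under these beliefs, the inspection earns price 13 and no inspection earns price 5.
low-mileage: the inspection nets 13 − 2 = 11; no inspection nets 5. low-mileage prefers the inspection.
high-mileage: the inspection nets 13 − 9 = 4; no inspection nets 5. high-mileage prefers no inspection.
Neither type deviates, so the separating profile is an equilibrium.

Yes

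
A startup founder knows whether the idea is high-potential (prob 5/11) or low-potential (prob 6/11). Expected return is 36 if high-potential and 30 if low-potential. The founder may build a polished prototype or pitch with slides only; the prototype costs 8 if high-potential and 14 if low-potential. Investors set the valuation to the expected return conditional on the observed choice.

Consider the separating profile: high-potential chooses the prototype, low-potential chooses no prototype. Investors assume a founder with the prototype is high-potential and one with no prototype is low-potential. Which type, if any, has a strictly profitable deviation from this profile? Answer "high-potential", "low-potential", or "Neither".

The prototype pays 36; no prototype pays 30.
high-potential: assigned the prototype, nets 36 − 8 = 28; deviating to no prototype nets 30.
low-potential: assigned no prototype, nets 30; deviating to the prototype nets 36 − 14 = 22.
The high-potential type gains 2 by deviating.

high-potential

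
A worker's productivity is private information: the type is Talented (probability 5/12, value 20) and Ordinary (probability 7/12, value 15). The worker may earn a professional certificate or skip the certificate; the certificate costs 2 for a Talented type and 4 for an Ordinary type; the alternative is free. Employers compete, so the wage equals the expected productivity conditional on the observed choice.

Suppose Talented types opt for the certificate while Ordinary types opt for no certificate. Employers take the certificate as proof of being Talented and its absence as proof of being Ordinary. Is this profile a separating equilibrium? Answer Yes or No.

Under these beliefs, the certificate earns wage 20 and no certificate earns wage 15.
Talented: the certificate nets 20 − 2 = 18; no certificate nets 15. Talented prefers the certificate.
Ordinary: the certificate nets 20 − 4 = 16; no certificate nets 15. Ordinary would deviate to the certificate.
Ordinary has a profitable deviation, so the profile is not an equilibrium.

No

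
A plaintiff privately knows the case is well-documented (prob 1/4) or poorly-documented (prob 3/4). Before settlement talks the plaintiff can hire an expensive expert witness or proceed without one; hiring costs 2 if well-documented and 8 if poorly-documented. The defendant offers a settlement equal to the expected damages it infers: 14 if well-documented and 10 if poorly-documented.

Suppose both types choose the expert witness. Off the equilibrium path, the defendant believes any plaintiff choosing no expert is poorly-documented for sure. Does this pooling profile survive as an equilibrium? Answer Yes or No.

No

On path, the defendant holds the prior and pays 1/4·14 + 3/4·10 = 11. Off path (no expert), believing poorly-documented, it pays 10.
well-documented: the expert witness nets 11 − 2 = 9; no expert nets 10. well-documented would deviate.
poorly-documented: the expert witness nets 11 − 8 = 3; no expert nets 10. poorly-documented would deviate.
A type deviates, so pooling fails.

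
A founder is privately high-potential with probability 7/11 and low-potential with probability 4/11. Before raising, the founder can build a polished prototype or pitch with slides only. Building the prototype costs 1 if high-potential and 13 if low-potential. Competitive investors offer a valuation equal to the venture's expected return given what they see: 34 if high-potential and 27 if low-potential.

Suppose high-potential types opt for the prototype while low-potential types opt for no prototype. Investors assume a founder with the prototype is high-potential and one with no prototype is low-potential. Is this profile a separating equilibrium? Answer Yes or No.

Under these beliefs, the prototype earns valuation 34 and no prototype earns valuation 27.
high-potential: the prototype nets 34 − 1 = 33; no prototype nets 27. high-potential prefers the prototype.
low-potential: the prototype nets 34 − 13 = 21; no prototype nets 27. low-potential prefers no prototype.
Neither type deviates, so the separating profile is an equilibrium.

Yes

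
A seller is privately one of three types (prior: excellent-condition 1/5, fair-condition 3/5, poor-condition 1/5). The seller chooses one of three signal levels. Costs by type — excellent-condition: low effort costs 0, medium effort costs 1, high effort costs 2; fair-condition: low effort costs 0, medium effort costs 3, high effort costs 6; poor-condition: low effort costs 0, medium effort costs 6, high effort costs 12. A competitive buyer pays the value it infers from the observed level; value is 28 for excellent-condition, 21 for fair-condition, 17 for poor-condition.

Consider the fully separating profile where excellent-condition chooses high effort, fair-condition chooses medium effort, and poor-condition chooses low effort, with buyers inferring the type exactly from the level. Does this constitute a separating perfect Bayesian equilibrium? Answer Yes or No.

Separating prices: high effort → 28, medium effort → 21, low effort → 17.
excellent-condition (assigned high effort): low effort: 17 − 0 = 17; medium effort: 21 − 1 = 20; high effort: 28 − 2 = 26. excellent-condition stays.
fair-condition (assigned medium effort): low effort: 17 − 0 = 17; medium effort: 21 − 3 = 18; high effort: 28 − 6 = 22. fair-condition prefers high effort.
poor-condition (assigned low effort): low effort: 17 − 0 = 17; medium effort: 21 − 6 = 15; high effort: 28 − 12 = 16. poor-condition stays.
At least one type deviates; the separating profile fails.

No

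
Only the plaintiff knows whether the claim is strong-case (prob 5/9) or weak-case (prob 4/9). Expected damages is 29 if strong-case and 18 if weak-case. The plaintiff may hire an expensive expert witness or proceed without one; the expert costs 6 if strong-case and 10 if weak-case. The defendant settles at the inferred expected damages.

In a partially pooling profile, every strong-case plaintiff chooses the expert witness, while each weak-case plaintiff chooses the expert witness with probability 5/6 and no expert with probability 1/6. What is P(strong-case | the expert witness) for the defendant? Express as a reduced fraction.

3/5

P(the expert witness) = (5/9)·1 + (4/9)·(5/6) = 25/27.
By Bayes' rule, P(strong-case | the expert witness) = (5/9) / (25/27) = 3/5.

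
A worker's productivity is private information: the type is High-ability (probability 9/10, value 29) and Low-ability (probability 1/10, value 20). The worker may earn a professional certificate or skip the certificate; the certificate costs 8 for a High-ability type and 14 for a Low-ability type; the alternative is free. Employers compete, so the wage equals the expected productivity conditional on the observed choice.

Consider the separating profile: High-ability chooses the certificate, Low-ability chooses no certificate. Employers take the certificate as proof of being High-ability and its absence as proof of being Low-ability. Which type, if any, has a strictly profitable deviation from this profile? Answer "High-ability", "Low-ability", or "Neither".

Neither

The certificate pays 29; no certificate pays 20.
High-ability: assigned the certificate, nets 29 − 8 = 21; deviating to no certificate nets 20.
Low-ability: assigned no certificate, nets 20; deviating to the certificate nets 29 − 14 = 15.
Both types strictly prefer their assigned action; no profitable deviation.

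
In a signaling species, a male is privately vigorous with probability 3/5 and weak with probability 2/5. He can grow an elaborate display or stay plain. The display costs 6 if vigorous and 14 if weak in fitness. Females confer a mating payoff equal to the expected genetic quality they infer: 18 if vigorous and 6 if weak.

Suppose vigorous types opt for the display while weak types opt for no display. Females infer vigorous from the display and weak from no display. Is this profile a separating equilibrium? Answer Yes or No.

Under these beliefs, the display earns mating payoff 18 and no display earns mating payoff 6.
vigorous: the display nets 18 − 6 = 12; no display nets 6. vigorous prefers the display.
weak: the display nets 18 − 14 = 4; no display nets 6. weak prefers no display.
Neither type deviates, so the separating profile is an equilibrium.

Yes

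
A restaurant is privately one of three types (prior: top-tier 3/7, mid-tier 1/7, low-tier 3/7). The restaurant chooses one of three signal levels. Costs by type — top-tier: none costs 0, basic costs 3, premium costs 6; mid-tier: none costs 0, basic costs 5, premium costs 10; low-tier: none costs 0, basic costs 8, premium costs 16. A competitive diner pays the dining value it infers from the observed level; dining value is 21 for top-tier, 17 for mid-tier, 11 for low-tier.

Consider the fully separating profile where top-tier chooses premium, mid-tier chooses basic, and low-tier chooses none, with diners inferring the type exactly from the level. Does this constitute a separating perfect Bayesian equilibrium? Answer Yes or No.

Yes

Separating price premiums: premium → 21, basic → 17, none → 11.
top-tier (assigned premium): none: 11 − 0 = 11; basic: 17 − 3 = 14; premium: 21 − 6 = 15. top-tier stays.
mid-tier (assigned basic): none: 11 − 0 = 11; basic: 17 − 5 = 12; premium: 21 − 10 = 11. mid-tier stays.
low-tier (assigned none): none: 11 − 0 = 11; basic: 17 − 8 = 9; premium: 21 − 16 = 5. low-tier stays.
Every type prefers its assigned level; separation holds.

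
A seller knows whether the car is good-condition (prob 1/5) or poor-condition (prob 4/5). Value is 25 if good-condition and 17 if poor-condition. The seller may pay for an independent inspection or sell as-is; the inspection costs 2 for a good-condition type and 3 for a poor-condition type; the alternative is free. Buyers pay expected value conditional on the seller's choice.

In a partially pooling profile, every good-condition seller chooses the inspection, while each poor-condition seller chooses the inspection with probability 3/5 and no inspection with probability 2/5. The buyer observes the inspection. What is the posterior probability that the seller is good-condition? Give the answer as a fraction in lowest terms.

5/17

P(the inspection) = (1/5)·1 + (4/5)·(3/5) = 17/25.
By Bayes' rule, P(good-condition | the inspection) = (1/5) / (17/25) = 5/17.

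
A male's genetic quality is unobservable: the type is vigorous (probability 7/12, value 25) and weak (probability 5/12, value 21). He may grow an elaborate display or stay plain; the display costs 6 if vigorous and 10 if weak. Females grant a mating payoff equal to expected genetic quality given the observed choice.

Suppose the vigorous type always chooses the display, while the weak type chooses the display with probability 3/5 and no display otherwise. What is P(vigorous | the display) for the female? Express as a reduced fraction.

7/10

P(the display) = (7/12)·1 + (5/12)·(3/5) = 5/6.
By Bayes' rule, P(vigorous | the display) = (7/12) / (5/6) = 7/10.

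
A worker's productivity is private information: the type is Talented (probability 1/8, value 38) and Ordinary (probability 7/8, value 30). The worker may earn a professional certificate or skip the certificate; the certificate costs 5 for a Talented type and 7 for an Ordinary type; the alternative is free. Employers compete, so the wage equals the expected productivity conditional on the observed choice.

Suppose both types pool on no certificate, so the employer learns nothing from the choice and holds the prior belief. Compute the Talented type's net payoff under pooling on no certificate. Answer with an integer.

31

Pooled wage = 1/8·38 + 7/8·30 = 31.
Talented pays no cost for no certificate, so net payoff = 31.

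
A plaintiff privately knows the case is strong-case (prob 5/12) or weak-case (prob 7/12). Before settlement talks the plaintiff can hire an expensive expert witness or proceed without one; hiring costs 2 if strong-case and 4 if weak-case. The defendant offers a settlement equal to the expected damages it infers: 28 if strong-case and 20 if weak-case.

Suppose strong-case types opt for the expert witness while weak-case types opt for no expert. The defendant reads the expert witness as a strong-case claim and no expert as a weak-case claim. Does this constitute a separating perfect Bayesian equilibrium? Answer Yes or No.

No

Under these beliefs, the expert witness earns settlement 28 and no expert earns settlement 20.
strong-case: the expert witness nets 28 − 2 = 26; no expert nets 20. strong-case prefers the expert witness.
weak-case: the expert witness nets 28 − 4 = 24; no expert nets 20. weak-case would deviate to the expert witness.
weak-case has a profitable deviation, so the profile is not an equilibrium.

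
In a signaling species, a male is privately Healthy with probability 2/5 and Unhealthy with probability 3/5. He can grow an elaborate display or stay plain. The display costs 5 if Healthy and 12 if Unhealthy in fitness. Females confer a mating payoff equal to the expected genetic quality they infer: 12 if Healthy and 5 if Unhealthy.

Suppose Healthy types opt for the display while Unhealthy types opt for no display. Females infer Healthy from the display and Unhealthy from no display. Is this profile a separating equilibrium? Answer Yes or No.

Under these beliefs, the display earns mating payoff 12 and no display earns mating payoff 5.
Healthy: the display nets 12 − 5 = 7; no display nets 5. Healthy prefers the display.
Unhealthy: the display nets 12 − 12 = 0; no display nets 5. Unhealthy prefers no display.
Neither type deviates, so the separating profile is an equilibrium.

Yes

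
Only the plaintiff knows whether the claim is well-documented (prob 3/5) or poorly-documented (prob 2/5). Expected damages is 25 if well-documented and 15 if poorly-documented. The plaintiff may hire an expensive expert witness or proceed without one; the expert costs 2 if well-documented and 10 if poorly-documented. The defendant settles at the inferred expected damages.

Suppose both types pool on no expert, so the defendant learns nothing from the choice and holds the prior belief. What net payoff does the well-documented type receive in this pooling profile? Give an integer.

Pooled settlement = 3/5·25 + 2/5·15 = 21.
well-documented pays no cost for no expert, so net payoff = 21.

21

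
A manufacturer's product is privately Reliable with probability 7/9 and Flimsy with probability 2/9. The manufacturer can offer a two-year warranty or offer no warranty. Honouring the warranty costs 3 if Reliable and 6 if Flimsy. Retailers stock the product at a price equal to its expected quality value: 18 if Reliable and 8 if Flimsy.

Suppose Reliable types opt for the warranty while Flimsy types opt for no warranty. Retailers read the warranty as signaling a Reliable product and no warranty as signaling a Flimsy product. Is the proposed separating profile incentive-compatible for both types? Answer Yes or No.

Under these beliefs, the warranty earns price 18 and no warranty earns price 8.
Reliable: the warranty nets 18 − 3 = 15; no warranty nets 8. Reliable prefers the warranty.
Flimsy: the warranty nets 18 − 6 = 12; no warranty nets 8. Flimsy would deviate to the warranty.
Flimsy has a profitable deviation, so the profile is not an equilibrium.

No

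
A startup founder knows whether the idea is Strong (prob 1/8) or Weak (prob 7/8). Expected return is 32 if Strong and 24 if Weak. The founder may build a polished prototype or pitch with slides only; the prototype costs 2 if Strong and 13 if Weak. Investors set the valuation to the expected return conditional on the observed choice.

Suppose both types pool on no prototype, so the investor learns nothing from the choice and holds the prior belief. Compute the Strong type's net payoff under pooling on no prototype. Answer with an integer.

25

Pooled valuation = 1/8·32 + 7/8·24 = 25.
Strong pays no cost for no prototype, so net payoff = 25.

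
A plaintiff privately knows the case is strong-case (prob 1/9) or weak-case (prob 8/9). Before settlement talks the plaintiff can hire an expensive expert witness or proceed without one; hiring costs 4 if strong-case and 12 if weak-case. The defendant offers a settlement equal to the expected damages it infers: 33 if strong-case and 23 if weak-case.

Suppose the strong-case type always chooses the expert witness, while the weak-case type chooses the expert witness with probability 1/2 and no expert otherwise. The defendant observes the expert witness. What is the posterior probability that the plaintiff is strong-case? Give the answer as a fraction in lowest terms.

1/5

P(the expert witness) = (1/9)·1 + (8/9)·(1/2) = 5/9.
By Bayes' rule, P(strong-case | the expert witness) = (1/9) / (5/9) = 1/5.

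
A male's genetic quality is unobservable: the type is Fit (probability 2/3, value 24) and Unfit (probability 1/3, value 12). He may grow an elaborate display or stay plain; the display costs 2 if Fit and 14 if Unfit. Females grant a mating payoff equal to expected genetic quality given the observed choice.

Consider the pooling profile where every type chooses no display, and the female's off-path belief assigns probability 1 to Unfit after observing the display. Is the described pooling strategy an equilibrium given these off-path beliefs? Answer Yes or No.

Yes

On path, the female holds the prior and pays 2/3·24 + 1/3·12 = 20. Off path (the display), believing Unfit, it pays 12.
Fit: no display nets 20; the display nets 12 − 2 = 10. Fit stays.
Unfit: no display nets 20; the display nets 12 − 14 = -2. Unfit stays.
No type deviates, so pooling is sustained.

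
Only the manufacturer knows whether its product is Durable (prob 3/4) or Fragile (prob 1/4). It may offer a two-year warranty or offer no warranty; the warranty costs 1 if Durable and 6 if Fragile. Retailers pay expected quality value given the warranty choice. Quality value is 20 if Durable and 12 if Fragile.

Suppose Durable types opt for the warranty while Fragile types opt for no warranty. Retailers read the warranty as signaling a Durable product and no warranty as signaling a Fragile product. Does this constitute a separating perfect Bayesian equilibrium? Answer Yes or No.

No

Under these beliefs, the warranty earns price 20 and no warranty earns price 12.
Durable: the warranty nets 20 − 1 = 19; no warranty nets 12. Durable prefers the warranty.
Fragile: the warranty nets 20 − 6 = 14; no warranty nets 12. Fragile would deviate to the warranty.
Fragile has a profitable deviation, so the profile is not an equilibrium.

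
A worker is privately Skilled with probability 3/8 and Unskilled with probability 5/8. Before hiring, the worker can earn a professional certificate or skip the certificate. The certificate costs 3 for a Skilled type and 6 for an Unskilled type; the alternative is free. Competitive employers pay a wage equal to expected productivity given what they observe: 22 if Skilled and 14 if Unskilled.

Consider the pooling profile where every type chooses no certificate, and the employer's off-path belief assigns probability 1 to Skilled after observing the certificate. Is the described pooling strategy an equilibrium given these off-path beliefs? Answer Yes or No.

No

On path, the employer holds the prior and pays 3/8·22 + 5/8·14 = 17. Off path (the certificate), believing Skilled, it pays 22.
Skilled: no certificate nets 17; the certificate nets 22 − 3 = 19. Skilled would deviate.
Unskilled: no certificate nets 17; the certificate nets 22 − 6 = 16. Unskilled stays.
A type deviates, so pooling fails.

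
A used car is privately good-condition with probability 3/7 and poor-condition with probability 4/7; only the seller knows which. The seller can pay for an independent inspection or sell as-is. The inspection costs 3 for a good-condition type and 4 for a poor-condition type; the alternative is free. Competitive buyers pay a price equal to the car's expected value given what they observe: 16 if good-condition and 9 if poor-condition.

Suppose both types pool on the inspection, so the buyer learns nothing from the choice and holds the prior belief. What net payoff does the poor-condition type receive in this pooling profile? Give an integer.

Pooled price = 3/7·16 + 4/7·9 = 12.
poor-condition pays cost 4 for the inspection, so net payoff = 12 − 4 = 8.

8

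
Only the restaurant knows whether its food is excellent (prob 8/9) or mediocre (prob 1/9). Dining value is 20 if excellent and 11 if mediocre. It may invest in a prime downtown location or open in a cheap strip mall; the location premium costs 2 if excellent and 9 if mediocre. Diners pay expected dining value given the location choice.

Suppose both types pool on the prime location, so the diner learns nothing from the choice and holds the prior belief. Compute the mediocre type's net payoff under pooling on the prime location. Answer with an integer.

Pooled price premium = 8/9·20 + 1/9·11 = 19.
mediocre pays cost 9 for the prime location, so net payoff = 19 − 9 = 10.

10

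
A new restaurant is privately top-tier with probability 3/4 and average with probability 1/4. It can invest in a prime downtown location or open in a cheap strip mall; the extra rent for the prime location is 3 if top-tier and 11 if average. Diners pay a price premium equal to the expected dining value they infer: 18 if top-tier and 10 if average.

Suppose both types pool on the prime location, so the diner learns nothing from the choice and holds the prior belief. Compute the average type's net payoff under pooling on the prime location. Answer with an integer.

5

Pooled price premium = 3/4·18 + 1/4·10 = 16.
average pays cost 11 for the prime location, so net payoff = 16 − 11 = 5.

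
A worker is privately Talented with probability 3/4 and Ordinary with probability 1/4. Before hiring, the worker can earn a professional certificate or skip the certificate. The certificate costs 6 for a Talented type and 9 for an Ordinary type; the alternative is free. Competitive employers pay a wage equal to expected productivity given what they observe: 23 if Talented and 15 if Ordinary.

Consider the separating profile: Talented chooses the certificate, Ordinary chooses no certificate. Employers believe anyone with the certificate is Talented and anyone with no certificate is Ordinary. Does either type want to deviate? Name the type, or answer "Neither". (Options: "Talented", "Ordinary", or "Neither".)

Neither

The certificate pays 23; no certificate pays 15.
Talented: assigned the certificate, nets 23 − 6 = 17; deviating to no certificate nets 15.
Ordinary: assigned no certificate, nets 15; deviating to the certificate nets 23 − 9 = 14.
Both types strictly prefer their assigned action; no profitable deviation.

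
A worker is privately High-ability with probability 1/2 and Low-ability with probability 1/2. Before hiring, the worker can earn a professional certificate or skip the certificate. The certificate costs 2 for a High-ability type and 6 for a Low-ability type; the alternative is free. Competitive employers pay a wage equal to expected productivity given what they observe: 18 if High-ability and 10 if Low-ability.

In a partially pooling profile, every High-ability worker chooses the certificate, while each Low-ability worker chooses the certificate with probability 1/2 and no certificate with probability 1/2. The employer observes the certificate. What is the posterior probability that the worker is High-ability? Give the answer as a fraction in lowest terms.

P(the certificate) = (1/2)·1 + (1/2)·(1/2) = 3/4.
By Bayes' rule, P(High-ability | the certificate) = (1/2) / (3/4) = 2/3.

2/3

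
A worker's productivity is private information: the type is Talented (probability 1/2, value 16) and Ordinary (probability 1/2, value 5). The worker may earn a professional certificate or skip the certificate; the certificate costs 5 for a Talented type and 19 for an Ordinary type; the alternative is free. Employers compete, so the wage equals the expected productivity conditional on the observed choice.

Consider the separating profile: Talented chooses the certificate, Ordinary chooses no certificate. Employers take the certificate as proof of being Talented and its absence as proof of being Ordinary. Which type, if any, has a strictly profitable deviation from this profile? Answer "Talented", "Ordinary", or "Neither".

Neither

The certificate pays 16; no certificate pays 5.
Talented: assigned the certificate, nets 16 − 5 = 11; deviating to no certificate nets 5.
Ordinary: assigned no certificate, nets 5; deviating to the certificate nets 16 − 19 = -3.
Both types strictly prefer their assigned action; no profitable deviation.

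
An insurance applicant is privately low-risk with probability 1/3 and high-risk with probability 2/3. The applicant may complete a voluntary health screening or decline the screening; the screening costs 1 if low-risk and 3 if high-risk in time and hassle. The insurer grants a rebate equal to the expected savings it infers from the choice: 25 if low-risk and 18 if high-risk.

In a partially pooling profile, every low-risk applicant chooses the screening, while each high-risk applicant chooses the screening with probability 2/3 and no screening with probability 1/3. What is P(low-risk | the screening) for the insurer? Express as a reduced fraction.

3/7

P(the screening) = (1/3)·1 + (2/3)·(2/3) = 7/9.
By Bayes' rule, P(low-risk | the screening) = (1/3) / (7/9) = 3/7.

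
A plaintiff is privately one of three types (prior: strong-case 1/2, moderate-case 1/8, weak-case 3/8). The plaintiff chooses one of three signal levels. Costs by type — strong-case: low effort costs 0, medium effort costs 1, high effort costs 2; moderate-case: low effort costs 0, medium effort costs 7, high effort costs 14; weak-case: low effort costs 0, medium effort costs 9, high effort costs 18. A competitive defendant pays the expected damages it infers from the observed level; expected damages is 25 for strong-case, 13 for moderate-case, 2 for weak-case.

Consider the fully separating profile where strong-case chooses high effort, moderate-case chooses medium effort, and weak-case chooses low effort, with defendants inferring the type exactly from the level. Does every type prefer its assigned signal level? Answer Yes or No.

Separating settlements: high effort → 25, medium effort → 13, low effort → 2.
strong-case (assigned high effort): low effort: 2 − 0 = 2; medium effort: 13 − 1 = 12; high effort: 25 − 2 = 23. strong-case stays.
moderate-case (assigned medium effort): low effort: 2 − 0 = 2; medium effort: 13 − 7 = 6; high effort: 25 − 14 = 11. moderate-case prefers high effort.
weak-case (assigned low effort): low effort: 2 − 0 = 2; medium effort: 13 − 9 = 4; high effort: 25 − 18 = 7. weak-case prefers high effort.
At least one type deviates; the separating profile fails.

No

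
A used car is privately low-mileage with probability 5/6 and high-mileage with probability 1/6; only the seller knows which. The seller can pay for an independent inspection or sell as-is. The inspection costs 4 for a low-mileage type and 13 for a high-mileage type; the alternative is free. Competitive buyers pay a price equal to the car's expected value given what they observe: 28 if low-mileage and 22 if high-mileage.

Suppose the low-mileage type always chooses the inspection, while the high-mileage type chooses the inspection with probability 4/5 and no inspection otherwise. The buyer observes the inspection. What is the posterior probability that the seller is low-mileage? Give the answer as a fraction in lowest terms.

P(the inspection) = (5/6)·1 + (1/6)·(4/5) = 29/30.
By Bayes' rule, P(low-mileage | the inspection) = (5/6) / (29/30) = 25/29.

25/29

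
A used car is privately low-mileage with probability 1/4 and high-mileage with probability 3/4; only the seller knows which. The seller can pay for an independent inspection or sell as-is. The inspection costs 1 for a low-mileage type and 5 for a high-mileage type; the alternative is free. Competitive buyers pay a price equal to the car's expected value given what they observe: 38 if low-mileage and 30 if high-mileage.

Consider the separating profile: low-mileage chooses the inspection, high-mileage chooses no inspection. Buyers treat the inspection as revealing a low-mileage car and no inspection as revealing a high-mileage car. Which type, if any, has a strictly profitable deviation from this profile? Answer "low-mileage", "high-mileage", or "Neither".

high-mileage

The inspection pays 38; no inspection pays 30.
low-mileage: assigned the inspection, nets 38 − 1 = 37; deviating to no inspection nets 30.
high-mileage: assigned no inspection, nets 30; deviating to the inspection nets 38 − 5 = 33.
The high-mileage type gains 3 by deviating.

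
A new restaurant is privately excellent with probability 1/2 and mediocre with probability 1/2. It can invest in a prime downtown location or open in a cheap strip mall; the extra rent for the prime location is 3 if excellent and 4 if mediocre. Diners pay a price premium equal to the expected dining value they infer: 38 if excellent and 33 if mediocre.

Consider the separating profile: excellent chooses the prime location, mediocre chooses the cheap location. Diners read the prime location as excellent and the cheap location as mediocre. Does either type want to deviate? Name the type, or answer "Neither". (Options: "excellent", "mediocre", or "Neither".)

The prime location pays 38; the cheap location pays 33.
excellent: assigned the prime location, nets 38 − 3 = 35; deviating to the cheap location nets 33.
mediocre: assigned the cheap location, nets 33; deviating to the prime location nets 38 − 4 = 34.
The mediocre type gains 1 by deviating.

mediocre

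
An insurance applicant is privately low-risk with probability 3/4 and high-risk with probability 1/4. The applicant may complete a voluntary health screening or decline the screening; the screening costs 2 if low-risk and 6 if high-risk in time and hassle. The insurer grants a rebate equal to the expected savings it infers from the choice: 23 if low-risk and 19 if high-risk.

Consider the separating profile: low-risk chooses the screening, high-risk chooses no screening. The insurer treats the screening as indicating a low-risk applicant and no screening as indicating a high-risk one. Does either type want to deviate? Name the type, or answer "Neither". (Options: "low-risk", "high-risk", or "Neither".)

Neither

The screening pays 23; no screening pays 19.
low-risk: assigned the screening, nets 23 − 2 = 21; deviating to no screening nets 19.
high-risk: assigned no screening, nets 19; deviating to the screening nets 23 − 6 = 17.
Both types strictly prefer their assigned action; no profitable deviation.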